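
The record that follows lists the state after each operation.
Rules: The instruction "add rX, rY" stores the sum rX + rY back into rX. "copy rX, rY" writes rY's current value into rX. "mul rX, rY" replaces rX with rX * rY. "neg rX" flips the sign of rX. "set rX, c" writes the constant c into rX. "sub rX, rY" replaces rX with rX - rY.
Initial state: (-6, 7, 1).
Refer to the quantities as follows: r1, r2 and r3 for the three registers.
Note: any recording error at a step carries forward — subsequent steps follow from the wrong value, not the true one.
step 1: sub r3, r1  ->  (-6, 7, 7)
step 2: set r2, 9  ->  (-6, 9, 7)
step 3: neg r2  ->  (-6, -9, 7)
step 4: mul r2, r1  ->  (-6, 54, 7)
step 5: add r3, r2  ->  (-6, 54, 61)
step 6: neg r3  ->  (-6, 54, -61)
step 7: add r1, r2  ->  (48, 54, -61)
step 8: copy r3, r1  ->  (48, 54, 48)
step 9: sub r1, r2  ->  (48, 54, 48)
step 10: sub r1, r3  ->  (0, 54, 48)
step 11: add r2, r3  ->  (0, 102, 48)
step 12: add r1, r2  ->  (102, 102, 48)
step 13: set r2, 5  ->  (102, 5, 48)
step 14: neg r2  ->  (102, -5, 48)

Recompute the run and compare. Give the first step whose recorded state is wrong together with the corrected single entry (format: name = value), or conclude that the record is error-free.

step 9, r1 = -6

step 1: r3 = 1 - -6 = 7 -> verified
step 2: r2 = 9 -> no discrepancy
step 3: r2 = -(9) = -9 -> verified
step 4: r2 = -9 * -6 = 54 -> matches
step 5: r3 = 7 + 54 = 61 -> consistent with the record
step 6: r3 = -(61) = -61 -> verified
step 7: r1 = -6 + 54 = 48 -> confirmed correct
step 8: r3 = 48 -> no discrepancy
step 9: r1 = 48 - 54 = -6 -> a discrepancy with the record
So the first discrepancy is step 9, where the right value is r1 = -6.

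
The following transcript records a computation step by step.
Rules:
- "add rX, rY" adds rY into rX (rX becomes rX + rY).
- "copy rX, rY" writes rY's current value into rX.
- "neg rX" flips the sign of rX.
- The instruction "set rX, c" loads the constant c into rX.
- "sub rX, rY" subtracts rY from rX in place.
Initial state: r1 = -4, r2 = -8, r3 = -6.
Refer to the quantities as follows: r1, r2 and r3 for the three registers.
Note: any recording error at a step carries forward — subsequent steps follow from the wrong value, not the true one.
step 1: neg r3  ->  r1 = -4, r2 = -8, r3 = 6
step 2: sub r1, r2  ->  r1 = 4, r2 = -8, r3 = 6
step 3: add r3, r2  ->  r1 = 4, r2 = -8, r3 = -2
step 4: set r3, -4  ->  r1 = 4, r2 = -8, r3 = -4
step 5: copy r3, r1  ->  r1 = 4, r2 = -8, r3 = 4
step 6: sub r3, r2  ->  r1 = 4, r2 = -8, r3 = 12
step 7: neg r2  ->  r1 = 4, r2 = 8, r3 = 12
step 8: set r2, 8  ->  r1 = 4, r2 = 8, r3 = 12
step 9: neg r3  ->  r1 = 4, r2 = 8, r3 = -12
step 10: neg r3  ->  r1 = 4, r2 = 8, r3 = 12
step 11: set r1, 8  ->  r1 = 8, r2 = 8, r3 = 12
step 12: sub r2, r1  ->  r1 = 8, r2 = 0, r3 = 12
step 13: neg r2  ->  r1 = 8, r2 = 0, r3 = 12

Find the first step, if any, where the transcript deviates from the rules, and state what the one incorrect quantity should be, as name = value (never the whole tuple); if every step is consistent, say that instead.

step 1: r3 = -(-6) = 6 -> exactly as logged
step 2: r1 = -4 - -8 = 4 -> checks out
step 3: r3 = 6 + -8 = -2 -> in agreement
step 4: r3 = -4 -> matches
step 5: r3 = 4 -> agrees with the transcript
step 6: r3 = 4 - -8 = 12 -> confirmed correct
step 7: r2 = -(-8) = 8 -> agrees with the transcript
step 8: r2 = 8 -> same as recorded
step 9: r3 = -(12) = -12 -> consistent with the transcript
step 10: r3 = -(-12) = 12 -> verified
step 11: r1 = 8 -> exactly as logged
step 12: r2 = 8 - 8 = 0 -> matches
step 13: r2 = -(0) = 0 -> exactly as logged
The whole run recomputes cleanly — no discrepancies.

no error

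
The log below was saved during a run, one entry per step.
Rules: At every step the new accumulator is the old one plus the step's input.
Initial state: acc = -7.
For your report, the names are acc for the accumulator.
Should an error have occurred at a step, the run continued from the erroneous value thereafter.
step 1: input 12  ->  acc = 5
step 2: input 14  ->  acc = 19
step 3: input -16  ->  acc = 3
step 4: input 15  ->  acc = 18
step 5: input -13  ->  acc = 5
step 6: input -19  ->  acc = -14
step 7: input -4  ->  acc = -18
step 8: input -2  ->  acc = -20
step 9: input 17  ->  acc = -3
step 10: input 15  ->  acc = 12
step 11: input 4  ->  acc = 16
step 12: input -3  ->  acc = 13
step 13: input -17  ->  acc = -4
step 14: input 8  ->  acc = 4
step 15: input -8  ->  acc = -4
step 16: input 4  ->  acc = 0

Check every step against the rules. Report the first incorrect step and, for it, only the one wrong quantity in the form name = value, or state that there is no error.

no error

Recomputing the run from the initial state:
step 1: acc = 5
step 2: acc = 19
step 3: acc = 3
step 4: acc = 18
step 5: acc = 5
step 6: acc = -14
step 7: acc = -18
step 8: acc = -20
step 9: acc = -3
step 10: acc = 12
step 11: acc = 16
step 12: acc = 13
step 13: acc = -4
step 14: acc = 4
step 15: acc = -4
step 16: acc = 0
This matches the log at every step.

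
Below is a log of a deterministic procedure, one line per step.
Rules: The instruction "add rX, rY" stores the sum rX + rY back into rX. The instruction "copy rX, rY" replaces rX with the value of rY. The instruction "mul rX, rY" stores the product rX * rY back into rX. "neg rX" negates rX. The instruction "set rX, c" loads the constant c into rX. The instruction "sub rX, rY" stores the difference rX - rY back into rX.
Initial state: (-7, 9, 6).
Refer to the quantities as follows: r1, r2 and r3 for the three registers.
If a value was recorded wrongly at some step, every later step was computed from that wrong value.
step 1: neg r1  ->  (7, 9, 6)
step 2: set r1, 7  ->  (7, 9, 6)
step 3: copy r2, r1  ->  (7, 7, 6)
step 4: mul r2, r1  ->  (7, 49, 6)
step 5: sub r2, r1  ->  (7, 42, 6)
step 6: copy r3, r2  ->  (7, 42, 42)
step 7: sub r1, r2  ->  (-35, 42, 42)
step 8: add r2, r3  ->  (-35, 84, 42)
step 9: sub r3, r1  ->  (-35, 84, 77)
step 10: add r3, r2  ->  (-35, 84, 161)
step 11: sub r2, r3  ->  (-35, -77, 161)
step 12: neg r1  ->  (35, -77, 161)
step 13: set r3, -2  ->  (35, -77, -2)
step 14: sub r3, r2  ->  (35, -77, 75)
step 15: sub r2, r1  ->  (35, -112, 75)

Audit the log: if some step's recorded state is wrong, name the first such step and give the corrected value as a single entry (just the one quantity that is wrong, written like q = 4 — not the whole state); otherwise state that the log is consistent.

step 1: r1 = -(-7) = 7 -> confirmed correct
step 2: r1 = 7 -> confirmed correct
step 3: r2 = 7 -> in agreement
step 4: r2 = 7 * 7 = 49 -> no discrepancy
step 5: r2 = 49 - 7 = 42 -> no discrepancy
step 6: r3 = 42 -> confirmed correct
step 7: r1 = 7 - 42 = -35 -> verified
step 8: r2 = 42 + 42 = 84 -> exactly as logged
step 9: r3 = 42 - -35 = 77 -> consistent with the log
step 10: r3 = 77 + 84 = 161 -> matches
step 11: r2 = 84 - 161 = -77 -> in agreement
step 12: r1 = -(-35) = 35 -> same as recorded
step 13: r3 = -2 -> consistent with the log
step 14: r3 = -2 - -77 = 75 -> same as recorded
step 15: r2 = -77 - 35 = -112 -> agrees with the log
Each recorded entry agrees with the recomputation.

no error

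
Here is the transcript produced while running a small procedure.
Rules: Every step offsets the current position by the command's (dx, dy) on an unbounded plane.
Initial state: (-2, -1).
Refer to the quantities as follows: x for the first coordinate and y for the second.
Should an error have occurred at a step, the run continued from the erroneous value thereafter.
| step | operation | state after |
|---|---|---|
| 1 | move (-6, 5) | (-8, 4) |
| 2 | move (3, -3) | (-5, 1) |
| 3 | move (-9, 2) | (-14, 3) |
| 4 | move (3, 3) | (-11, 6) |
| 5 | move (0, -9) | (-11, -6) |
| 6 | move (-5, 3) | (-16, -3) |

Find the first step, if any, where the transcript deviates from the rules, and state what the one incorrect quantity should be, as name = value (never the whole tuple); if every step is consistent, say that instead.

step 5, y = -3

Recomputing the run from the initial state:
step 1: x = -8, y = 4
step 2: x = -5, y = 1
step 3: x = -14, y = 3
step 4: x = -11, y = 6
step 5: x = -11, y = -3
step 6: x = -16, y = 0
The first disagreement with the transcript is at step 5, where the value should be y = -3.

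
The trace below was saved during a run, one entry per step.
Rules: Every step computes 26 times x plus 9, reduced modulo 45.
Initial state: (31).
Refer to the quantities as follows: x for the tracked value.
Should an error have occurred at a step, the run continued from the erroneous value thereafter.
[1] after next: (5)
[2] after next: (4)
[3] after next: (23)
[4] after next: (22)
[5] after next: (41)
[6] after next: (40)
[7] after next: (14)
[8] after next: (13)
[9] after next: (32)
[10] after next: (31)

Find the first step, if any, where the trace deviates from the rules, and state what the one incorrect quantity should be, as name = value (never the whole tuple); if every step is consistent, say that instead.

Step 1: x = (26*31 + 9) mod 45 = 5 — matches.
Step 2: x = (26*5 + 9) mod 45 = 4 — verified.
Step 3: x = (26*4 + 9) mod 45 = 23 — checks out.
Step 4: x = (26*23 + 9) mod 45 = 22 — checks out.
Step 5: x = (26*22 + 9) mod 45 = 41 — agrees with the trace.
Step 6: x = (26*41 + 9) mod 45 = 40 — matches.
Step 7: x = (26*40 + 9) mod 45 = 14 — same as recorded.
Step 8: x = (26*14 + 9) mod 45 = 13 — in agreement.
Step 9: x = (26*13 + 9) mod 45 = 32 — same as recorded.
Step 10: x = (26*32 + 9) mod 45 = 31 — in agreement.
Each recorded entry agrees with the recomputation.

no error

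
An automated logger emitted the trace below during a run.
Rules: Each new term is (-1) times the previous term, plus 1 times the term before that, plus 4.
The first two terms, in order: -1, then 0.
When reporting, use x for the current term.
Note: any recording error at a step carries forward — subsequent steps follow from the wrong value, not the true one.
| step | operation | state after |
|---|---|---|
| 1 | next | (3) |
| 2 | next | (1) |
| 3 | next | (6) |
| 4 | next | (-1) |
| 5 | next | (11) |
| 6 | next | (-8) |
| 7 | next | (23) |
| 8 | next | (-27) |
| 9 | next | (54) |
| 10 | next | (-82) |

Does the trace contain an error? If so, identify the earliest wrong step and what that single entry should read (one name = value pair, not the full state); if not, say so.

Step 1: x = -1*(0) + (1)*(-1) + (4) = 3 — in agreement.
Step 2: x = -1*(3) + (1)*(0) + (4) = 1 — matches.
Step 3: x = -1*(1) + (1)*(3) + (4) = 6 — verified.
Step 4: x = -1*(6) + (1)*(1) + (4) = -1 — exactly as logged.
Step 5: x = -1*(-1) + (1)*(6) + (4) = 11 — same as recorded.
Step 6: x = -1*(11) + (1)*(-1) + (4) = -8 — agrees with the trace.
Step 7: x = -1*(-8) + (1)*(11) + (4) = 23 — no discrepancy.
Step 8: x = -1*(23) + (1)*(-8) + (4) = -27 — exactly as logged.
Step 9: x = -1*(-27) + (1)*(23) + (4) = 54 — same as recorded.
Step 10: x = -1*(54) + (1)*(-27) + (4) = -77 — a discrepancy with the trace.
The audit stops at step 10: the recorded entry is wrong and should be x = -77.

step 10, x = -77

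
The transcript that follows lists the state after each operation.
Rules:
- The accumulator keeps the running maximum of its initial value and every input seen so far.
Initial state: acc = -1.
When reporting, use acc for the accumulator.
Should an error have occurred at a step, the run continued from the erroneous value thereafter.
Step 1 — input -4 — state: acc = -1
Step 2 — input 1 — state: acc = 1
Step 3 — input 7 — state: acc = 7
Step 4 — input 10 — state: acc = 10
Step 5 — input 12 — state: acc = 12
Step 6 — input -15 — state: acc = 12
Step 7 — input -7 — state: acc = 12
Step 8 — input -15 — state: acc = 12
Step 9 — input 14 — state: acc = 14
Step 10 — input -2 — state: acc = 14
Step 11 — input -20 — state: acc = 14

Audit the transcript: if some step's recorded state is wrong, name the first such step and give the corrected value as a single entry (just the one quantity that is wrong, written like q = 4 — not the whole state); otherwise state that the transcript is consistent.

no error

Recomputing the run from the initial state:
step 1: acc = -1
step 2: acc = 1
step 3: acc = 7
step 4: acc = 10
step 5: acc = 12
step 6: acc = 12
step 7: acc = 12
step 8: acc = 12
step 9: acc = 14
step 10: acc = 14
step 11: acc = 14
This matches the transcript at every step.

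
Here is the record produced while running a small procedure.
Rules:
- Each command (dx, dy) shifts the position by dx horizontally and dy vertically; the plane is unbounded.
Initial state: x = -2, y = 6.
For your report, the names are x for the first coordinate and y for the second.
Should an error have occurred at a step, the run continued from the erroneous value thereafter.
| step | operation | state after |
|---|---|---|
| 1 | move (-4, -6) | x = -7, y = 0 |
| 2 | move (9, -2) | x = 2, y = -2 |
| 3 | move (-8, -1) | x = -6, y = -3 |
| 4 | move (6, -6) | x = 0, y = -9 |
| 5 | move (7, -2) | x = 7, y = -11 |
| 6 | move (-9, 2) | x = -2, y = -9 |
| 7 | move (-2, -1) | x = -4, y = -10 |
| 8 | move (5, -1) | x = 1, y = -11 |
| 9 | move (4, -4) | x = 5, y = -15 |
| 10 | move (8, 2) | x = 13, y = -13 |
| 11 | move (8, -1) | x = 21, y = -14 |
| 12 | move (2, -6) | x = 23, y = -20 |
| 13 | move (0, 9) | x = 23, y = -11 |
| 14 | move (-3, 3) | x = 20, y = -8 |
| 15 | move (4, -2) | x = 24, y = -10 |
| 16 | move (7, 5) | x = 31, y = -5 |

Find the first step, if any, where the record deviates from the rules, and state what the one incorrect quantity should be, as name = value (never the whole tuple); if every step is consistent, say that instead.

Step 1: x = -2 + (-4) = -6, y = 6 + (-6) = 0 — first mismatch against the record.
Step 1 is the first one off; corrected, x = -6.

step 1, x = -6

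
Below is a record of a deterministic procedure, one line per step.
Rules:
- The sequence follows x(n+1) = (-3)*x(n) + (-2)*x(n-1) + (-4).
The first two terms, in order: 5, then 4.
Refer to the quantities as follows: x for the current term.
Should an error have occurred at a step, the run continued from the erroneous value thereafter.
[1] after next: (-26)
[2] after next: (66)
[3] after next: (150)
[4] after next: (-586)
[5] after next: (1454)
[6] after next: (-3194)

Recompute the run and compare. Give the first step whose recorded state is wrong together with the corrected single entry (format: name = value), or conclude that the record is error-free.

step 3, x = -150

Recomputing the run from the initial state:
step 1: x = -26
step 2: x = 66
step 3: x = -150
step 4: x = 314
step 5: x = -646
step 6: x = 1306
The first disagreement with the record is at step 3, where the value should be x = -150.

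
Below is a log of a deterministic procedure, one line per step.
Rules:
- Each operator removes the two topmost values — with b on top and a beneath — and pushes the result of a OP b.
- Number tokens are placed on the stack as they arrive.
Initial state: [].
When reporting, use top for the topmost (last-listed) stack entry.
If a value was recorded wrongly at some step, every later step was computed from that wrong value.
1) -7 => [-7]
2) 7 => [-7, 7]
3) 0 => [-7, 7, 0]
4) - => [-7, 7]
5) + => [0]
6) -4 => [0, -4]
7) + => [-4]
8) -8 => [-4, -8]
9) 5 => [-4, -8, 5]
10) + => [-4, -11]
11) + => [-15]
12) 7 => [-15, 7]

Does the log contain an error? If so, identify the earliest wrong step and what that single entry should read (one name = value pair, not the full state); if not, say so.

step 10, top = -3

Recomputing the run from the initial state:
step 1: [-7]
step 2: [-7, 7]
step 3: [-7, 7, 0]
step 4: [-7, 7]
step 5: [0]
step 6: [0, -4]
step 7: [-4]
step 8: [-4, -8]
step 9: [-4, -8, 5]
step 10: [-4, -3]
step 11: [-7]
step 12: [-7, 7]
The first disagreement with the log is at step 10, where the value should be top = -3.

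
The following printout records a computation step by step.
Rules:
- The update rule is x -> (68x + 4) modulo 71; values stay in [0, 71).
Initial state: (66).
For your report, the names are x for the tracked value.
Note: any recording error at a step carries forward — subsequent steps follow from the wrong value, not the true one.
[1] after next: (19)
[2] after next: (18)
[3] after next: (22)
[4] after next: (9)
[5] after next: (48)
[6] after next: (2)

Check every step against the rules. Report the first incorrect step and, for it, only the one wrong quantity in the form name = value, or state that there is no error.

step 3, x = 21

Recomputing the run from the initial state:
step 1: x = 19
step 2: x = 18
step 3: x = 21
step 4: x = 12
step 5: x = 39
step 6: x = 29
The first disagreement with the printout is at step 3, where the value should be x = 21.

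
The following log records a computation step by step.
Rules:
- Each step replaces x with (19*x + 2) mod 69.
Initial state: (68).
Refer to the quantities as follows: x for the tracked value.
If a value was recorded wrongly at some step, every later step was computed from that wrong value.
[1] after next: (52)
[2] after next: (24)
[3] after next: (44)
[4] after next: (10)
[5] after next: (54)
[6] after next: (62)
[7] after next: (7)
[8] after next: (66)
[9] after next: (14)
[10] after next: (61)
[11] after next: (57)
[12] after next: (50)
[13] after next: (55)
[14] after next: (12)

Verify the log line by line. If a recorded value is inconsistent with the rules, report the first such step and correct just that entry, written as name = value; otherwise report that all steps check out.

Recomputing the run from the initial state:
step 1: x = 52
step 2: x = 24
step 3: x = 44
step 4: x = 10
step 5: x = 54
step 6: x = 62
step 7: x = 7
step 8: x = 66
step 9: x = 14
step 10: x = 61
step 11: x = 57
step 12: x = 50
step 13: x = 55
step 14: x = 12
This matches the log at every step.

no error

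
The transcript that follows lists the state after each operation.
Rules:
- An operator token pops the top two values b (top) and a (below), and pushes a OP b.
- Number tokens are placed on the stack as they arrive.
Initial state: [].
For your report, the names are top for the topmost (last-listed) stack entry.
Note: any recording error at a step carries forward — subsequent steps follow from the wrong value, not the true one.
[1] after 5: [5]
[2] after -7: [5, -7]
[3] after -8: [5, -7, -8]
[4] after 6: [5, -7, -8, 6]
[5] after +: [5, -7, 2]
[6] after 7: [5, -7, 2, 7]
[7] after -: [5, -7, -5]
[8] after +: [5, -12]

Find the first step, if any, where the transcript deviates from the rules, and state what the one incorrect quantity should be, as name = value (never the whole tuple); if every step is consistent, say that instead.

step 5, top = -2

Recomputing the run from the initial state:
step 1: [5]
step 2: [5, -7]
step 3: [5, -7, -8]
step 4: [5, -7, -8, 6]
step 5: [5, -7, -2]
step 6: [5, -7, -2, 7]
step 7: [5, -7, -9]
step 8: [5, -16]
The first disagreement with the transcript is at step 5, where the value should be top = -2.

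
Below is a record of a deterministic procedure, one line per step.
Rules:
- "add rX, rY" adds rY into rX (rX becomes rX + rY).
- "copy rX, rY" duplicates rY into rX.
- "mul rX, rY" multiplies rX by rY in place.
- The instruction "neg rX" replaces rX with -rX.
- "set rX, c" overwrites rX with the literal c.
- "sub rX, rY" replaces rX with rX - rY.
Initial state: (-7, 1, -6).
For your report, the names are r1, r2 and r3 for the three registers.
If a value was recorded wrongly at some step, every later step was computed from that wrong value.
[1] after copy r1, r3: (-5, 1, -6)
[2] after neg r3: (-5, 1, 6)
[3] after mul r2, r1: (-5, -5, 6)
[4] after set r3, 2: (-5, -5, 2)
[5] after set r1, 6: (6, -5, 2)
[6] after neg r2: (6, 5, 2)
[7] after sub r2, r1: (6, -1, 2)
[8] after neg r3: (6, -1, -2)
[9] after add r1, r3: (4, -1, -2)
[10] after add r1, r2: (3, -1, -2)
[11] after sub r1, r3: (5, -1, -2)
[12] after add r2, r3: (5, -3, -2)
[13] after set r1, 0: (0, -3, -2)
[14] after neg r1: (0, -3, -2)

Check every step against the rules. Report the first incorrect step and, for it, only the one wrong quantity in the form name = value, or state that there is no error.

step 1, r1 = -6

step 1: r1 = -6 -> the record has a different value
That makes step 1 the first incorrect line — r1 = -6 is what it should show.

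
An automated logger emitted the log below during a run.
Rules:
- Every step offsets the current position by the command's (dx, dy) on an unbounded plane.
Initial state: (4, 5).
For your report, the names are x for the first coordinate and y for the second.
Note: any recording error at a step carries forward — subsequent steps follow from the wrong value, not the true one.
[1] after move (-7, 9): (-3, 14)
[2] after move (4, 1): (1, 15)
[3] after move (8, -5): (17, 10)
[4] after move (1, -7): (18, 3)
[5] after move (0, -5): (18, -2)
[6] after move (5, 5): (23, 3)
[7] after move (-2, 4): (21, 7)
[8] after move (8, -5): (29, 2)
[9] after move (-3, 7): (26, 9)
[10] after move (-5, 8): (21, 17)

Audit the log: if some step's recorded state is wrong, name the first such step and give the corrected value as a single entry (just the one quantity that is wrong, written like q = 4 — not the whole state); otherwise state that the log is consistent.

step 1: x = 4 + (-7) = -3, y = 5 + (9) = 14 -> agrees with the log
step 2: x = -3 + (4) = 1, y = 14 + (1) = 15 -> agrees with the log
step 3: x = 1 + (8) = 9, y = 15 + (-5) = 10 -> the log has a different value
That makes step 3 the first incorrect line — x = 9 is what it should show.

step 3, x = 9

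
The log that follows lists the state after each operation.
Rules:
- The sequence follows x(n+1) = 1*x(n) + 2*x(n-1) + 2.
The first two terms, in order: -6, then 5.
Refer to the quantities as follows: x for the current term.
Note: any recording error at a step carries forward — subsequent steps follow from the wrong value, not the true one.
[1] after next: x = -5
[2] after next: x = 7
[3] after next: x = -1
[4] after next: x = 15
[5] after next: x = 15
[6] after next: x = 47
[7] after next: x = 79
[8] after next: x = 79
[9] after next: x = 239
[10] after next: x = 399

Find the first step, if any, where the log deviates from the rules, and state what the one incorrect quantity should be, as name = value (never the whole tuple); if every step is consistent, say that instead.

step 8, x = 175

step 1: x = 1*(5) + (2)*(-6) + (2) = -5 -> exactly as logged
step 2: x = 1*(-5) + (2)*(5) + (2) = 7 -> matches
step 3: x = 1*(7) + (2)*(-5) + (2) = -1 -> no discrepancy
step 4: x = 1*(-1) + (2)*(7) + (2) = 15 -> matches
step 5: x = 1*(15) + (2)*(-1) + (2) = 15 -> same as recorded
step 6: x = 1*(15) + (2)*(15) + (2) = 47 -> checks out
step 7: x = 1*(47) + (2)*(15) + (2) = 79 -> agrees with the log
step 8: x = 1*(79) + (2)*(47) + (2) = 175 -> the log has a different value
Conclusion: step 8 carries the first error; the entry should be x = 175.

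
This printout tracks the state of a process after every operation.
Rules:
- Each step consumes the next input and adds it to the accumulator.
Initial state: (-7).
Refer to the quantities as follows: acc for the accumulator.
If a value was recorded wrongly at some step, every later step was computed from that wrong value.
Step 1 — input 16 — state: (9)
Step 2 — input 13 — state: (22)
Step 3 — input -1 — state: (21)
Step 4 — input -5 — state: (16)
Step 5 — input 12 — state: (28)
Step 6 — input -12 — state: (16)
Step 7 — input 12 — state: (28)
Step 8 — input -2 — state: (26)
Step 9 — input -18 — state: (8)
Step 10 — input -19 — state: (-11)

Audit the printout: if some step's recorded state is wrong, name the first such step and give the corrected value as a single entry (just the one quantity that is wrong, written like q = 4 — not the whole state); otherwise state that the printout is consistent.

Recomputing the run from the initial state:
step 1: acc = 9
step 2: acc = 22
step 3: acc = 21
step 4: acc = 16
step 5: acc = 28
step 6: acc = 16
step 7: acc = 28
step 8: acc = 26
step 9: acc = 8
step 10: acc = -11
This matches the printout at every step.

no error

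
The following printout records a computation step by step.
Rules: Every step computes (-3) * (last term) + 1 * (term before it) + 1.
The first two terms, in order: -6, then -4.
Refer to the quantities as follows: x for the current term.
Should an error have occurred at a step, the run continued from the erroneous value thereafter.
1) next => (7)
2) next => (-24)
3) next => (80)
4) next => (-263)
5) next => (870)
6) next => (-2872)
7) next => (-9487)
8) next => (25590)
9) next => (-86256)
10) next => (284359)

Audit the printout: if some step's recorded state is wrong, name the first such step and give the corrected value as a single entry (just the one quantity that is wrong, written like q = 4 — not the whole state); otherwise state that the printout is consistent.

Step 1: x = -3*(-4) + (1)*(-6) + (1) = 7 — verified.
Step 2: x = -3*(7) + (1)*(-4) + (1) = -24 — confirmed correct.
Step 3: x = -3*(-24) + (1)*(7) + (1) = 80 — in agreement.
Step 4: x = -3*(80) + (1)*(-24) + (1) = -263 — confirmed correct.
Step 5: x = -3*(-263) + (1)*(80) + (1) = 870 — agrees with the printout.
Step 6: x = -3*(870) + (1)*(-263) + (1) = -2872 — confirmed correct.
Step 7: x = -3*(-2872) + (1)*(870) + (1) = 9487 — the entry is off here.
Step 7 is the first one off; corrected, x = 9487.

step 7, x = 9487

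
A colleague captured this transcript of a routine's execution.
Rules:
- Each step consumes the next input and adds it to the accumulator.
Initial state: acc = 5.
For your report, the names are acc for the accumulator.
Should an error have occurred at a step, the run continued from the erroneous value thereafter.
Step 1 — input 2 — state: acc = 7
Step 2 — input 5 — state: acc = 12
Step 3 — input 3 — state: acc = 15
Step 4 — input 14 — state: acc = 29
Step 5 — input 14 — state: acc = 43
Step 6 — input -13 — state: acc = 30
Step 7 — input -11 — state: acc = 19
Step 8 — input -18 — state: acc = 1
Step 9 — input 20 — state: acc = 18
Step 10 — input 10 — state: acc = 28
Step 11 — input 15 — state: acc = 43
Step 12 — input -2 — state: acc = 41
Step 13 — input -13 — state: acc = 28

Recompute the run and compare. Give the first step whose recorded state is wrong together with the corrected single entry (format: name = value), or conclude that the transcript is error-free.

step 9, acc = 21

1. acc = 5 + 2 = 7 (in agreement)
2. acc = 7 + 5 = 12 (confirmed correct)
3. acc = 12 + 3 = 15 (matches)
4. acc = 15 + 14 = 29 (in agreement)
5. acc = 29 + 14 = 43 (exactly as logged)
6. acc = 43 + -13 = 30 (matches)
7. acc = 30 + -11 = 19 (confirmed correct)
8. acc = 19 + -18 = 1 (in agreement)
9. acc = 1 + 20 = 21 (the transcript has a different value)
Conclusion: step 9 carries the first error; the entry should be acc = 21.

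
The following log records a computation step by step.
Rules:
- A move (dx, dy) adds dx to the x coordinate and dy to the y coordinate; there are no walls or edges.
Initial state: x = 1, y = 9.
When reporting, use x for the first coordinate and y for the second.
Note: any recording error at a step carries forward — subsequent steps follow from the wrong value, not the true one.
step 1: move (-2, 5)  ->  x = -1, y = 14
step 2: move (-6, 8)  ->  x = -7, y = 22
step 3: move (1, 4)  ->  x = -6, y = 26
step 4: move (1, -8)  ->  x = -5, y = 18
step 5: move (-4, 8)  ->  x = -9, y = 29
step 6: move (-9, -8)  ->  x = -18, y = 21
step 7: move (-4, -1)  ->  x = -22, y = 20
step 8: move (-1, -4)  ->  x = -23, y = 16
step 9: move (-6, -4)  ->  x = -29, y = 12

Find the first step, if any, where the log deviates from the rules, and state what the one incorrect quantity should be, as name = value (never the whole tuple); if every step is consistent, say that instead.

step 1: x = 1 + (-2) = -1, y = 9 + (5) = 14 -> exactly as logged
step 2: x = -1 + (-6) = -7, y = 14 + (8) = 22 -> consistent with the log
step 3: x = -7 + (1) = -6, y = 22 + (4) = 26 -> same as recorded
step 4: x = -6 + (1) = -5, y = 26 + (-8) = 18 -> same as recorded
step 5: x = -5 + (-4) = -9, y = 18 + (8) = 26 -> a discrepancy with the log
Conclusion: step 5 carries the first error; the entry should be y = 26.

step 5, y = 26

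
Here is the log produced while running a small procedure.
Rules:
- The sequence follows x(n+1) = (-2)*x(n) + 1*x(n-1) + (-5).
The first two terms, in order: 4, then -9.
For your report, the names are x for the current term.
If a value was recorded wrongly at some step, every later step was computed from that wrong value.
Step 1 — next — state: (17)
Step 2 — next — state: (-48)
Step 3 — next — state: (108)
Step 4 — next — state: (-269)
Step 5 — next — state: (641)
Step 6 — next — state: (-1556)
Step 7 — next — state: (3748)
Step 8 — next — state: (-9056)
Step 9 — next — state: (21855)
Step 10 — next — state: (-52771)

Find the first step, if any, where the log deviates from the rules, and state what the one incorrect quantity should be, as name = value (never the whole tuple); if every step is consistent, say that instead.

Step 1: x = -2*(-9) + (1)*(4) + (-5) = 17 — agrees with the log.
Step 2: x = -2*(17) + (1)*(-9) + (-5) = -48 — verified.
Step 3: x = -2*(-48) + (1)*(17) + (-5) = 108 — in agreement.
Step 4: x = -2*(108) + (1)*(-48) + (-5) = -269 — confirmed correct.
Step 5: x = -2*(-269) + (1)*(108) + (-5) = 641 — verified.
Step 6: x = -2*(641) + (1)*(-269) + (-5) = -1556 — exactly as logged.
Step 7: x = -2*(-1556) + (1)*(641) + (-5) = 3748 — confirmed correct.
Step 8: x = -2*(3748) + (1)*(-1556) + (-5) = -9057 — not what was recorded.
Step 8 is the first one off; corrected, x = -9057.

step 8, x = -9057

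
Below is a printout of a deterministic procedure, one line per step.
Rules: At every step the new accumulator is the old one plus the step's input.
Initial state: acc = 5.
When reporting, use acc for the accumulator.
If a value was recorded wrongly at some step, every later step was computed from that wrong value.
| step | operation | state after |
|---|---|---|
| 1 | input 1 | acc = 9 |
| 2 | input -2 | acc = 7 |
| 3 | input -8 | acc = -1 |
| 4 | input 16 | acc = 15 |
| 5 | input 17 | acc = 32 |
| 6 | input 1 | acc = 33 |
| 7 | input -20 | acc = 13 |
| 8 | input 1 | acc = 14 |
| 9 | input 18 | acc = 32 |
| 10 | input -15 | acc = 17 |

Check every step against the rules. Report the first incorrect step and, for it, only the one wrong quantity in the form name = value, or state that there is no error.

1. acc = 5 + 1 = 6 (not what was recorded)
The audit stops at step 1: the recorded entry is wrong and should be acc = 6.

step 1, acc = 6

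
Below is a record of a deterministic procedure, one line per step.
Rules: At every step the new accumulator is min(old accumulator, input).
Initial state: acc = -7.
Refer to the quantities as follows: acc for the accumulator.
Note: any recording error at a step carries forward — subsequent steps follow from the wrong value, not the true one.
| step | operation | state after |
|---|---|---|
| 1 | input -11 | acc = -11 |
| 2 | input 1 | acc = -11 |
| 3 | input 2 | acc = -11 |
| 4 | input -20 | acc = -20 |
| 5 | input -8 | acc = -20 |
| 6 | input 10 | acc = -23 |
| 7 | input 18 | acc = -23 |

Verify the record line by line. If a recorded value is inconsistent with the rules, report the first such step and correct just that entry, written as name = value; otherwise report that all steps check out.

Recomputing the run from the initial state:
step 1: acc = -11
step 2: acc = -11
step 3: acc = -11
step 4: acc = -20
step 5: acc = -20
step 6: acc = -20
step 7: acc = -20
The first disagreement with the record is at step 6, where the value should be acc = -20.

step 6, acc = -20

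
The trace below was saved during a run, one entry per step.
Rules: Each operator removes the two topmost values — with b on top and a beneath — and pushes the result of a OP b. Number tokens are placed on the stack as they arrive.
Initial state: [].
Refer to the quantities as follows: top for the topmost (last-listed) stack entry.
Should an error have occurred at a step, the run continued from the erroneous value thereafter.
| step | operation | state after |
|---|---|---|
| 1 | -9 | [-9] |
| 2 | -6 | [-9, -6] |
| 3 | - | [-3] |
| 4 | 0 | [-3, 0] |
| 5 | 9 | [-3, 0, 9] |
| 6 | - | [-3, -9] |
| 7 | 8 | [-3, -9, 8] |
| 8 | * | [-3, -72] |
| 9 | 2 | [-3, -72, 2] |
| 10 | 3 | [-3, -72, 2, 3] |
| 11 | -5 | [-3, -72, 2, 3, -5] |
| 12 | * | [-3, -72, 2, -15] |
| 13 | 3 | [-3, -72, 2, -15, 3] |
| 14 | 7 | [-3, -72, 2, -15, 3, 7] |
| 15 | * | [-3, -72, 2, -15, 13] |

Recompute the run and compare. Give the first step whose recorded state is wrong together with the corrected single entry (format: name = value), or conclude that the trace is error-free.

step 15, top = 21

Recomputing the run from the initial state:
step 1: [-9]
step 2: [-9, -6]
step 3: [-3]
step 4: [-3, 0]
step 5: [-3, 0, 9]
step 6: [-3, -9]
step 7: [-3, -9, 8]
step 8: [-3, -72]
step 9: [-3, -72, 2]
step 10: [-3, -72, 2, 3]
step 11: [-3, -72, 2, 3, -5]
step 12: [-3, -72, 2, -15]
step 13: [-3, -72, 2, -15, 3]
step 14: [-3, -72, 2, -15, 3, 7]
step 15: [-3, -72, 2, -15, 21]
The first disagreement with the trace is at step 15, where the value should be top = 21.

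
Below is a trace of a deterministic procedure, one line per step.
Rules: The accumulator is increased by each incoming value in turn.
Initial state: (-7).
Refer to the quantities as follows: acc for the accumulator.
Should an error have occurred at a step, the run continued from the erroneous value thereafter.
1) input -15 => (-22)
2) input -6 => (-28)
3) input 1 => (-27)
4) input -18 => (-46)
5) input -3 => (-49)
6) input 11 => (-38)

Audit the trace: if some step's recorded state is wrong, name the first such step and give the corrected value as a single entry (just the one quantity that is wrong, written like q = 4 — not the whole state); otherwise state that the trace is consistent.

step 4, acc = -45

step 1: acc = -7 + -15 = -22 -> same as recorded
step 2: acc = -22 + -6 = -28 -> same as recorded
step 3: acc = -28 + 1 = -27 -> matches
step 4: acc = -27 + -18 = -45 -> not what was recorded
So the first discrepancy is step 4, where the right value is acc = -45.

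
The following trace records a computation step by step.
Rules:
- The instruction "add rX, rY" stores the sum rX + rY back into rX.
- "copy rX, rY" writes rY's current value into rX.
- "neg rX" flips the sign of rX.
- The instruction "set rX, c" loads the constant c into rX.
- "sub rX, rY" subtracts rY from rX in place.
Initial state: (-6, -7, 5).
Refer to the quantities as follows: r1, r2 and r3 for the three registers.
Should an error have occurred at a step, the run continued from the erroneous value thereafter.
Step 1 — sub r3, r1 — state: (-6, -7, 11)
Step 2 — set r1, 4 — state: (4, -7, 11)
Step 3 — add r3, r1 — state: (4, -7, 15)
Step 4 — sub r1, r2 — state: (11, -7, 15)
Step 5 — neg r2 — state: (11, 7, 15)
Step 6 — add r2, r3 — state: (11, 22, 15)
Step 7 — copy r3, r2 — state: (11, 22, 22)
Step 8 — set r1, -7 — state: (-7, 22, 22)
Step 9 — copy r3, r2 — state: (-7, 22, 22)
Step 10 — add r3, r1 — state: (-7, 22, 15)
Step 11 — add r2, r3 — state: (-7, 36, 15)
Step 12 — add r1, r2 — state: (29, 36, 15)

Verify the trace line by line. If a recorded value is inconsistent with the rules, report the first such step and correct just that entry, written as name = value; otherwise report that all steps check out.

step 1: r3 = 5 - -6 = 11 -> matches
step 2: r1 = 4 -> consistent with the trace
step 3: r3 = 11 + 4 = 15 -> no discrepancy
step 4: r1 = 4 - -7 = 11 -> in agreement
step 5: r2 = -(-7) = 7 -> exactly as logged
step 6: r2 = 7 + 15 = 22 -> agrees with the trace
step 7: r3 = 22 -> exactly as logged
step 8: r1 = -7 -> matches
step 9: r3 = 22 -> same as recorded
step 10: r3 = 22 + -7 = 15 -> confirmed correct
step 11: r2 = 22 + 15 = 37 -> a discrepancy with the trace
Step 11 is the first one off; corrected, r2 = 37.

step 11, r2 = 37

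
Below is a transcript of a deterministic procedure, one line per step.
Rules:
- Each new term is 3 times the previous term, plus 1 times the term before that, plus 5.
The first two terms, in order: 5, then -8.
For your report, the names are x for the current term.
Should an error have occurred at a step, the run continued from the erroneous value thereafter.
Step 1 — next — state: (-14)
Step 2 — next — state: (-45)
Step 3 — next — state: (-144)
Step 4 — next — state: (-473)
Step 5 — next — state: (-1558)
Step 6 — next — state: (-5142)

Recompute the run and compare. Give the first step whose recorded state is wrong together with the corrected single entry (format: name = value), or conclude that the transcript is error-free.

1. x = 3*(-8) + (1)*(5) + (5) = -14 (confirmed correct)
2. x = 3*(-14) + (1)*(-8) + (5) = -45 (exactly as logged)
3. x = 3*(-45) + (1)*(-14) + (5) = -144 (verified)
4. x = 3*(-144) + (1)*(-45) + (5) = -472 (this is not what the transcript shows)
The audit stops at step 4: the recorded entry is wrong and should be x = -472.

step 4, x = -472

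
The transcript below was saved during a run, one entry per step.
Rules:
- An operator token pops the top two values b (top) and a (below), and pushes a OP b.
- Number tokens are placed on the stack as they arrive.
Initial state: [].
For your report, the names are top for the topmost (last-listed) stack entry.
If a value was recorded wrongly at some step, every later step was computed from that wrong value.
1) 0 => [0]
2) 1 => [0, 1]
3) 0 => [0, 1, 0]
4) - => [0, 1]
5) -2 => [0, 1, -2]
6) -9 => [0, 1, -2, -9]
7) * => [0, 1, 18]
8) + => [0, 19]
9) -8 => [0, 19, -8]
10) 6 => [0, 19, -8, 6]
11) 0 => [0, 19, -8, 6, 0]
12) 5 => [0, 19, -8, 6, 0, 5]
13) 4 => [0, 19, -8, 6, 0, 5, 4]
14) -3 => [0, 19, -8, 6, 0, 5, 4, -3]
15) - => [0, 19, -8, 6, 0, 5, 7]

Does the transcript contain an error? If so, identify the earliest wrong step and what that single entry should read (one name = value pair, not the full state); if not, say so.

1. push 0: top = 0 (consistent with the transcript)
2. push 1: top = 1 (in agreement)
3. push 0: top = 0 (exactly as logged)
4. 1 - 0 = 1 (consistent with the transcript)
5. push -2: top = -2 (consistent with the transcript)
6. push -9: top = -9 (confirmed correct)
7. -2 * -9 = 18 (consistent with the transcript)
8. 1 + 18 = 19 (consistent with the transcript)
9. push -8: top = -8 (consistent with the transcript)
10. push 6: top = 6 (consistent with the transcript)
11. push 0: top = 0 (checks out)
12. push 5: top = 5 (in agreement)
13. push 4: top = 4 (matches)
14. push -3: top = -3 (checks out)
15. 4 - -3 = 7 (verified)
Each recorded entry agrees with the recomputation.

no error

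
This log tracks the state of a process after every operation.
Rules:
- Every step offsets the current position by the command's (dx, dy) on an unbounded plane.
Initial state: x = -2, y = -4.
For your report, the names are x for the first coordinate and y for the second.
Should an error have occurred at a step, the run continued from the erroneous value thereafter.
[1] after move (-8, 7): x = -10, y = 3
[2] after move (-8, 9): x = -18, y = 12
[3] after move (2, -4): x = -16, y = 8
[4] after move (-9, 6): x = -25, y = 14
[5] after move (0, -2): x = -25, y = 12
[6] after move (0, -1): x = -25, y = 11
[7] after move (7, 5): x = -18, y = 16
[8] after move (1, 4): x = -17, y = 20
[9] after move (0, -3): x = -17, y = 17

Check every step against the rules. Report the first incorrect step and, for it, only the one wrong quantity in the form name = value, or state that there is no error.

Recomputing the run from the initial state:
step 1: x = -10, y = 3
step 2: x = -18, y = 12
step 3: x = -16, y = 8
step 4: x = -25, y = 14
step 5: x = -25, y = 12
step 6: x = -25, y = 11
step 7: x = -18, y = 16
step 8: x = -17, y = 20
step 9: x = -17, y = 17
This matches the log at every step.

no error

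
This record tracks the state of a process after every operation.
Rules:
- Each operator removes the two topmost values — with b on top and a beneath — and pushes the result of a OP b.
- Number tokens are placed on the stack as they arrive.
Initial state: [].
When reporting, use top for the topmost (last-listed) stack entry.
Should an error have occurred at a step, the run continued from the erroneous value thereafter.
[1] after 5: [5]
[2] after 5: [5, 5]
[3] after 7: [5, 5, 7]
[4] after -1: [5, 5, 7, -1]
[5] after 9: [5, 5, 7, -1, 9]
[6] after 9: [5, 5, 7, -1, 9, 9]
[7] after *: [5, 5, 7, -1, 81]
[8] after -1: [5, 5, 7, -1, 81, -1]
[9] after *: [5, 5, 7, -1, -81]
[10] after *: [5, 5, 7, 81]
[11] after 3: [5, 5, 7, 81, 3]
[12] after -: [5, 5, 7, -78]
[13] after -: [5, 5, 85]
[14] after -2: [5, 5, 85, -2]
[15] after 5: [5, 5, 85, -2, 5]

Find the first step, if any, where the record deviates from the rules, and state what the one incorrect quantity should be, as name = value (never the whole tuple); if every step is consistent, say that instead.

step 12, top = 78

step 1: push 5: top = 5 -> in agreement
step 2: push 5: top = 5 -> same as recorded
step 3: push 7: top = 7 -> same as recorded
step 4: push -1: top = -1 -> matches
step 5: push 9: top = 9 -> matches
step 6: push 9: top = 9 -> consistent with the record
step 7: 9 * 9 = 81 -> matches
step 8: push -1: top = -1 -> checks out
step 9: 81 * -1 = -81 -> in agreement
step 10: -1 * -81 = 81 -> exactly as logged
step 11: push 3: top = 3 -> no discrepancy
step 12: 81 - 3 = 78 -> the recorded entry deviates here
Conclusion: step 12 carries the first error; the entry should be top = 78.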